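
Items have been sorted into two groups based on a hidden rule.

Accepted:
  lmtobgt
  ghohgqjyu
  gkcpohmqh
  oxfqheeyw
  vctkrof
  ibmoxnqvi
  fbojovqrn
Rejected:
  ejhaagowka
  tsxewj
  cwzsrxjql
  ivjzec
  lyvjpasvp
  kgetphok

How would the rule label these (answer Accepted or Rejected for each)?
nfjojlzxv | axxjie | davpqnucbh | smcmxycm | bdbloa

Accepted, Rejected, Rejected, Rejected, Rejected

A rule that fits every label: odd length AND contains 'o' — true of each 'Accepted' example, false of each 'Rejected' one.
nfjojlzxv: Accepted (length 9, has 'o'). axxjie: Rejected (length 6, no 'o'). davpqnucbh: Rejected (length 10, no 'o'). smcmxycm: Rejected (length 8, no 'o'). bdbloa: Rejected (length 6, has 'o').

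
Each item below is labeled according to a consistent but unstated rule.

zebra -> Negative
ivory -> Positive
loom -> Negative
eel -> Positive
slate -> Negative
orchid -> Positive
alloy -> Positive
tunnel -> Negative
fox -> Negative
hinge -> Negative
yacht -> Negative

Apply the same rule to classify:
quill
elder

The simplest hypothesis consistent with all the labels is: starts with a vowel.
quill: starts with 'q' — does not pass, so Negative.
elder: starts with 'e' — matches, so Positive.

Negative, Positive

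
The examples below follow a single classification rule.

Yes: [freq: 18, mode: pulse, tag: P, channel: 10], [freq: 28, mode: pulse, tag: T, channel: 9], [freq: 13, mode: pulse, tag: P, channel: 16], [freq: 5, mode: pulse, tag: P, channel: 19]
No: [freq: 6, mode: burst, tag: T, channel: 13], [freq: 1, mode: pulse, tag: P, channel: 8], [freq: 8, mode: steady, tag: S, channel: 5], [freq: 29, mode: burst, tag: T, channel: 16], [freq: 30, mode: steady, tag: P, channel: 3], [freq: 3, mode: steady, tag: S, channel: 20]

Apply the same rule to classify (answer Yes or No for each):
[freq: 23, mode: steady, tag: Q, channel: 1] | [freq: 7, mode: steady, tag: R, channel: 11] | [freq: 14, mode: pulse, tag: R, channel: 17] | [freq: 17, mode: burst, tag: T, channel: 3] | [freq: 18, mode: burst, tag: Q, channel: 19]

The pattern is that an item is 'Yes' exactly when: mode is pulse AND freq ≥ 3.
[freq: 23, mode: steady, tag: Q, channel: 1] — mode is steady, freq = 23, hence No.
[freq: 7, mode: steady, tag: R, channel: 11] — mode is steady, freq = 7, hence No.
[freq: 14, mode: pulse, tag: R, channel: 17] — mode is pulse, freq = 14, hence Yes.
[freq: 17, mode: burst, tag: T, channel: 3] — mode is burst, freq = 17, hence No.
[freq: 18, mode: burst, tag: Q, channel: 19] — mode is burst, freq = 18, hence No.

No, No, Yes, No, No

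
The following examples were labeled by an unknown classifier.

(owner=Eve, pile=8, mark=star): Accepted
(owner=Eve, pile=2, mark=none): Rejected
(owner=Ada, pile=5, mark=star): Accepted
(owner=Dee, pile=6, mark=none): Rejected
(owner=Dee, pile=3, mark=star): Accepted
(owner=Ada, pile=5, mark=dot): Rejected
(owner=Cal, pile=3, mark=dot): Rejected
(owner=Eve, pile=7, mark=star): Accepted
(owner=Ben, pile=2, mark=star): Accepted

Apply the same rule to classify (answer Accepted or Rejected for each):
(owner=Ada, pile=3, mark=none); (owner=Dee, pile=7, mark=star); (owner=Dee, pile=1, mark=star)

'Accepted' ⟺ mark is star.
(owner=Ada, pile=3, mark=none) → mark is none → Rejected.
(owner=Dee, pile=7, mark=star) → mark is star → Accepted.
(owner=Dee, pile=1, mark=star) → mark is star → Accepted.

Rejected, Accepted, Accepted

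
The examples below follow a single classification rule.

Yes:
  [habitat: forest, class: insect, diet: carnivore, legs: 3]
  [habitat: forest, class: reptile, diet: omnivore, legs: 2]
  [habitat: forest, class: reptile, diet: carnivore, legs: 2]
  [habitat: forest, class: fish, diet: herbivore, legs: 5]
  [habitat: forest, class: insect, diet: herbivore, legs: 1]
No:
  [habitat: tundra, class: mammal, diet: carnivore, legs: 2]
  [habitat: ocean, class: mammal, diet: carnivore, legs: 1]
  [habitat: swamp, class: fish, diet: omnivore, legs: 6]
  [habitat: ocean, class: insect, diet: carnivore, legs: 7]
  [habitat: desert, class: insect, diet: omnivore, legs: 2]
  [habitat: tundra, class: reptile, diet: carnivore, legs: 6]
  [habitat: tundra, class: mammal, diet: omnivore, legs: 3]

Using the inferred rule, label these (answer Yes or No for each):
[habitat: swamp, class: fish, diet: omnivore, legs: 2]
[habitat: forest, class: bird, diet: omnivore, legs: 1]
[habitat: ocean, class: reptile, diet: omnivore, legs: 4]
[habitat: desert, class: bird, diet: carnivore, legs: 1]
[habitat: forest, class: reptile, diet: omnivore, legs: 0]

No, Yes, No, No, Yes

The distinguishing property — habitat is forest — holds for all the 'Yes' cases and none of the 'No' cases.
[habitat: swamp, class: fish, diet: omnivore, legs: 2]: habitat is swamp — fails this test, so No.
[habitat: forest, class: bird, diet: omnivore, legs: 1]: habitat is forest — matches, so Yes.
[habitat: ocean, class: reptile, diet: omnivore, legs: 4]: habitat is ocean — fails this test, so No.
[habitat: desert, class: bird, diet: carnivore, legs: 1]: habitat is desert — fails this test, so No.
[habitat: forest, class: reptile, diet: omnivore, legs: 0]: habitat is forest — matches, so Yes.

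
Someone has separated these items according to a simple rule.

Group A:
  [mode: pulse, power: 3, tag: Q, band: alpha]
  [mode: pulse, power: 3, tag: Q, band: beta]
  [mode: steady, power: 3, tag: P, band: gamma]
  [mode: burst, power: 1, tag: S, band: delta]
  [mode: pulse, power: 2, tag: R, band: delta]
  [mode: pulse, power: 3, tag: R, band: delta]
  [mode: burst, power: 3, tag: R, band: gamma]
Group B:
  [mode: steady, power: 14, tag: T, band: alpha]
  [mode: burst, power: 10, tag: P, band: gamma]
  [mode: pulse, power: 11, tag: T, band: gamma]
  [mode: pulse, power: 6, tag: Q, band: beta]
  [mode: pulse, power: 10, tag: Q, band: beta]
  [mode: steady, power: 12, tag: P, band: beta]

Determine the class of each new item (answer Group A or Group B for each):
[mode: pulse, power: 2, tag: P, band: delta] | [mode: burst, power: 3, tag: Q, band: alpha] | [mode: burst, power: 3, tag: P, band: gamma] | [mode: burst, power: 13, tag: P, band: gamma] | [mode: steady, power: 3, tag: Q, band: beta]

Group A, Group A, Group A, Group B, Group A

The common property of the 'Group A' items is: power ≤ 3. No 'Group B' item has it.
[mode: pulse, power: 2, tag: P, band: delta] — power = 2, hence Group A. [mode: burst, power: 3, tag: Q, band: alpha] — power = 3, hence Group A. [mode: burst, power: 3, tag: P, band: gamma] — power = 3, hence Group A. [mode: burst, power: 13, tag: P, band: gamma] — power = 13, hence Group B. [mode: steady, power: 3, tag: Q, band: beta] — power = 3, hence Group A.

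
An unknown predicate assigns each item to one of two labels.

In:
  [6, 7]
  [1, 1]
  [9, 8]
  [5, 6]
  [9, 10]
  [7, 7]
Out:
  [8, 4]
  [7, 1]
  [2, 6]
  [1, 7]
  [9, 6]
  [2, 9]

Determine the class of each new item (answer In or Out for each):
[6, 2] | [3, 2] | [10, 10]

Out, In, In

Every 'In' example satisfies: |first − second| ≤ 1. None of the 'Out' examples do.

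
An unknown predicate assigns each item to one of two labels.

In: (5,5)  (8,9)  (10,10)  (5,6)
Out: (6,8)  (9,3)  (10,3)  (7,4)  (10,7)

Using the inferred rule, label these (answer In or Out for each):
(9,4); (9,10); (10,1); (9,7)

Rule: |first − second| ≤ 1. This holds for each 'In' example and fails for each 'Out' one.
Out: (9,4), since |9−4| = 5. In: (9,10), since |9−10| = 1. Out: (10,1), since |10−1| = 9. Out: (9,7), since |9−7| = 2.

Out, In, Out, Out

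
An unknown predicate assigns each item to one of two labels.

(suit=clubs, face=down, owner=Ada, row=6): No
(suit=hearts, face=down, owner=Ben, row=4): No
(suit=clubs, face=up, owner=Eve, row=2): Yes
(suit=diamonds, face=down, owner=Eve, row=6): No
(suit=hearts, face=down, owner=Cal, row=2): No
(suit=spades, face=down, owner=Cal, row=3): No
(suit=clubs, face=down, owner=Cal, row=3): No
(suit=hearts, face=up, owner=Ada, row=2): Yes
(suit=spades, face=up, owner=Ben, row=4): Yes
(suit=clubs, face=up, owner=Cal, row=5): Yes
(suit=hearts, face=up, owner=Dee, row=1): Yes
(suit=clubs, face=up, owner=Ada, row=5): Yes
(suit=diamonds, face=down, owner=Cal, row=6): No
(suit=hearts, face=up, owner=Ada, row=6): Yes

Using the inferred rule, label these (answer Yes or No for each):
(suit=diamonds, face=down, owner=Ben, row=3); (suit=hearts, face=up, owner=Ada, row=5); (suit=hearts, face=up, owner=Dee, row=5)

No, Yes, Yes

The simplest hypothesis consistent with all the labels is: face is up.
(suit=diamonds, face=down, owner=Ben, row=3) — face is down, hence No.
(suit=hearts, face=up, owner=Ada, row=5) — face is up, hence Yes.
(suit=hearts, face=up, owner=Dee, row=5) — face is up, hence Yes.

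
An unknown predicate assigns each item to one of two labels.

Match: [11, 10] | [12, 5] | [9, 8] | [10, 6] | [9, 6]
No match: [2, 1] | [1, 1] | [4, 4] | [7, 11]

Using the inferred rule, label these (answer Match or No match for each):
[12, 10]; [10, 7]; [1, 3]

The common property of the 'Match' items is: first ≥ 8. No 'No match' item has it.
[12, 10] → first 12 → Match.
[10, 7] → first 10 → Match.
[1, 3] → first 1 → No match.

Match, Match, No match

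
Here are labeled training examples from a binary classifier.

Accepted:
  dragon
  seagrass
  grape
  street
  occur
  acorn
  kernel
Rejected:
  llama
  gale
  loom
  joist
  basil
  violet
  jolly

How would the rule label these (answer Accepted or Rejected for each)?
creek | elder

Accepted, Accepted

The common property of the 'Accepted' items is: contains 'r'. No 'Rejected' item has it.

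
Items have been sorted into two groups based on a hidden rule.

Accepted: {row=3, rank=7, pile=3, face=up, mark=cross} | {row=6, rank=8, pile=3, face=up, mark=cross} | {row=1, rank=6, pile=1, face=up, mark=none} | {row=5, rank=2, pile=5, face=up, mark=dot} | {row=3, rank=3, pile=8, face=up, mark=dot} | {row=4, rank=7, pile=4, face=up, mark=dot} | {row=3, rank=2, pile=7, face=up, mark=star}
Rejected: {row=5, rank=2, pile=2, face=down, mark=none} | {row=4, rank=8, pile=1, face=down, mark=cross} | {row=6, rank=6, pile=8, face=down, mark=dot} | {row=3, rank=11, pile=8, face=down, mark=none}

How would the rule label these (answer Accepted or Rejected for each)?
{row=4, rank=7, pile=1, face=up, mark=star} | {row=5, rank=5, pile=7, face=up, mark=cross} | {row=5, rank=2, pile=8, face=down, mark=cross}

Accepted, Accepted, Rejected

Comparing the two groups points to one rule — face is up.
{row=4, rank=7, pile=1, face=up, mark=star}: face is up, passes → Accepted.
{row=5, rank=5, pile=7, face=up, mark=cross}: face is up, passes → Accepted.
{row=5, rank=2, pile=8, face=down, mark=cross}: face is down, does not pass → Rejected.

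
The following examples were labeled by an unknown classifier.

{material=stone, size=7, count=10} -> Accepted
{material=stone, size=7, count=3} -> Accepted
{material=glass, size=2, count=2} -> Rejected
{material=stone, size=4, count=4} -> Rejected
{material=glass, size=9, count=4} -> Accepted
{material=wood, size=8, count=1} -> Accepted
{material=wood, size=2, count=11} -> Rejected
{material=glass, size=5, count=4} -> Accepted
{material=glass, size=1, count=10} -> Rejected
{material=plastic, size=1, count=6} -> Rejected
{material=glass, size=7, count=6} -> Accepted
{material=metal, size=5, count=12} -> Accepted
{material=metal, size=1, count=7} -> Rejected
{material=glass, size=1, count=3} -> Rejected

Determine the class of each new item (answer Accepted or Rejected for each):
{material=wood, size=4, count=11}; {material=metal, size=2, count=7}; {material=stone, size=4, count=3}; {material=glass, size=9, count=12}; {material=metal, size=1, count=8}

Rejected, Rejected, Rejected, Accepted, Rejected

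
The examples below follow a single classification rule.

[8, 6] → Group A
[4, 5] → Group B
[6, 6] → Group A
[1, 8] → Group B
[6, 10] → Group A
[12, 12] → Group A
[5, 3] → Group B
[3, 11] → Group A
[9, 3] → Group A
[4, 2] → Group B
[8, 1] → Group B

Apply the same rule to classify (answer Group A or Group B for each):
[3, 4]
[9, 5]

One predicate separates the groups cleanly: sum ≥ 12.
[3, 4]: Group B (3+4 = 7).
[9, 5]: Group A (9+5 = 14).

Group B, Group A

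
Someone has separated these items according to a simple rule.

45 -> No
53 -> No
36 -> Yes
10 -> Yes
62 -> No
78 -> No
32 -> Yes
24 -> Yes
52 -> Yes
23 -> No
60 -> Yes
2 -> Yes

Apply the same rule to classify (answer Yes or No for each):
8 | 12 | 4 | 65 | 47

'Yes' ⟺ even AND at most 60.
8 — 8 is even, 8 ≤ 60, hence Yes. 12 — 12 is even, 12 ≤ 60, hence Yes. 4 — 4 is even, 4 ≤ 60, hence Yes. 65 — 65 is odd, 65 > 60, hence No. 47 — 47 is odd, 47 ≤ 60, hence No.

Yes, Yes, Yes, No, No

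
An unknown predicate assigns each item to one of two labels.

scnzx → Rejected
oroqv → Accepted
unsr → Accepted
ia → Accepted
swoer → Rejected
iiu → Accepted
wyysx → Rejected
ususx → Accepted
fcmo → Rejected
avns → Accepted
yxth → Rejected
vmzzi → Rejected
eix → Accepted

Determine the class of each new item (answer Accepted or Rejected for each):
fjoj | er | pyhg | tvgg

Rejected, Accepted, Rejected, Rejected

The classifier is using: starts with a vowel.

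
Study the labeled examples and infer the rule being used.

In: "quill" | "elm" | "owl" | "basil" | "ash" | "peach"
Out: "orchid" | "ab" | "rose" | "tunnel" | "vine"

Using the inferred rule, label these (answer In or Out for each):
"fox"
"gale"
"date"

The classifier is using: odd length.

In, Out, Out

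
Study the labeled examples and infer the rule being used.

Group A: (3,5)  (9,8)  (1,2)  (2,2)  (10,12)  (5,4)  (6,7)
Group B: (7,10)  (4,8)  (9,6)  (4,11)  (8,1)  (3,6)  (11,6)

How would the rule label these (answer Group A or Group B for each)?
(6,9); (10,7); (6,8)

Group B, Group B, Group A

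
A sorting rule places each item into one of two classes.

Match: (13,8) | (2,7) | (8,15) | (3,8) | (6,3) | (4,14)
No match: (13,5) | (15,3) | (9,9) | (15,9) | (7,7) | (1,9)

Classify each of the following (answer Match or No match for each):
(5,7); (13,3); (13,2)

All 'Match' examples share one property — product is even — and every 'No match' example lacks it.

No match, No match, Match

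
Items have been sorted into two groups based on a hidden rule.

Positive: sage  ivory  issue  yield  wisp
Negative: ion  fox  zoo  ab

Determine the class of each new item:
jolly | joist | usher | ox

Positive, Positive, Positive, Negative

The rule appears to be: length ≥ 4.
jolly: Positive (length 5). joist: Positive (length 5). usher: Positive (length 5). ox: Negative (length 2).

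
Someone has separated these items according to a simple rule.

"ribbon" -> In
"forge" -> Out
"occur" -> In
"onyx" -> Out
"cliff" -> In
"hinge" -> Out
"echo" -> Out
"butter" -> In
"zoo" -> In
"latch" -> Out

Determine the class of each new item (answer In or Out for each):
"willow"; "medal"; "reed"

'In' ⟺ has a double letter.
"willow" → 'll' doubled → In. "medal" → no doubled letter → Out. "reed" → 'ee' doubled → In.

In, Out, In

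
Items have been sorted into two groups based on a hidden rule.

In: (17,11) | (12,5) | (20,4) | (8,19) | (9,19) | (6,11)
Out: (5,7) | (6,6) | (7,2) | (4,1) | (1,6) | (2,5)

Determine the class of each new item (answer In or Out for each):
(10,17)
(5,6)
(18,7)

In, Out, In

All 'In' examples share one property — sum ≥ 17 — and every 'Out' example lacks it.
(10,17) → 10+17 = 27 → In.
(5,6) → 5+6 = 11 → Out.
(18,7) → 18+7 = 25 → In.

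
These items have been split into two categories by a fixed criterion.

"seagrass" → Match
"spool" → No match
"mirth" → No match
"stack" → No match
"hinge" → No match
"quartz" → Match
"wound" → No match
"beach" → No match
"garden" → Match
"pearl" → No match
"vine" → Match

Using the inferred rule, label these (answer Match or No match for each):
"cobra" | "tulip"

One predicate separates the groups cleanly: even length.
"cobra": length 5, fails the rule → No match.
"tulip": length 5, fails the rule → No match.

No match, No match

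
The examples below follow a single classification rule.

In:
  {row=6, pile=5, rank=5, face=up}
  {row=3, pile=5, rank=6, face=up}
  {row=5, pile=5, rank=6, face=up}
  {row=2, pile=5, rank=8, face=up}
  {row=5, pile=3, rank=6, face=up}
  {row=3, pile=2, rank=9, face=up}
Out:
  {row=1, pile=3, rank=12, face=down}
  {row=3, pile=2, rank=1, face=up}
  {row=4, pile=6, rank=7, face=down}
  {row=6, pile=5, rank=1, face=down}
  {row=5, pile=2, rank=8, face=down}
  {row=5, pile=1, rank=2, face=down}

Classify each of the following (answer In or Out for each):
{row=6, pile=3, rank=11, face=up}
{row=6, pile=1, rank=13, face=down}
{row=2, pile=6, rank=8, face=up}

'In' ⟺ face is up AND rank ≥ 2.
{row=6, pile=3, rank=11, face=up} → face is up, rank = 11 → In.
{row=6, pile=1, rank=13, face=down} → face is down, rank = 13 → Out.
{row=2, pile=6, rank=8, face=up} → face is up, rank = 8 → In.

In, Out, In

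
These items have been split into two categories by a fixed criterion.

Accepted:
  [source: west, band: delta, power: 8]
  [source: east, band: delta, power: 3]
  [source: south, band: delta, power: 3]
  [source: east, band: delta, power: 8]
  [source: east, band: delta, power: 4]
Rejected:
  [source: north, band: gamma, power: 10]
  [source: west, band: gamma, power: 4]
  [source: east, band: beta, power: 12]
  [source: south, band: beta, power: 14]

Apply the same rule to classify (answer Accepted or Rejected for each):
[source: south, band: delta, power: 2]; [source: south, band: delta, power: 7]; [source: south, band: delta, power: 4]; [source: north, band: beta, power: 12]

All 'Accepted' examples share one property — band is delta — and every 'Rejected' example lacks it.
[source: south, band: delta, power: 2] → band is delta → Accepted.
[source: south, band: delta, power: 7] → band is delta → Accepted.
[source: south, band: delta, power: 4] → band is delta → Accepted.
[source: north, band: beta, power: 12] → band is beta → Rejected.

Accepted, Accepted, Accepted, Rejected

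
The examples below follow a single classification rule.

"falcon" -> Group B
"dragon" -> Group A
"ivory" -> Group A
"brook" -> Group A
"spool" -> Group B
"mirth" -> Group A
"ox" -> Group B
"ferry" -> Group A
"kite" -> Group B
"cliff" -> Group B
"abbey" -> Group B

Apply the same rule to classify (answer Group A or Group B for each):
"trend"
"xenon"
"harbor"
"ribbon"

A rule that fits every label: contains 'r' — true of each 'Group A' example, false of each 'Group B' one.

Group A, Group B, Group A, Group A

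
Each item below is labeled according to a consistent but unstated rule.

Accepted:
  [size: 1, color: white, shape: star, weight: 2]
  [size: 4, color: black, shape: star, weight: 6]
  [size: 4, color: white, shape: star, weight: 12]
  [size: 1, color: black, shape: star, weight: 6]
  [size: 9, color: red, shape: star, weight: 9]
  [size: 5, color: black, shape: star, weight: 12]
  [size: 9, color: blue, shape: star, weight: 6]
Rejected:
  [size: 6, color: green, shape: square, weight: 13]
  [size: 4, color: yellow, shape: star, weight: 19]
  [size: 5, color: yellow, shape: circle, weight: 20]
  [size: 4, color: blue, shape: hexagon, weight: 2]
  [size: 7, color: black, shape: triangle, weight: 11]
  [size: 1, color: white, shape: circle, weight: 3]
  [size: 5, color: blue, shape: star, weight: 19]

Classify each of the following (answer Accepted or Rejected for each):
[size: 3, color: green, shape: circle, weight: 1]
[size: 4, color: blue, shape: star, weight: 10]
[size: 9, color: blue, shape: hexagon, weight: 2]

'Accepted' ⟺ shape is star AND weight ≤ 12.
[size: 3, color: green, shape: circle, weight: 1]: Rejected (shape is circle, weight = 1). [size: 4, color: blue, shape: star, weight: 10]: Accepted (shape is star, weight = 10). [size: 9, color: blue, shape: hexagon, weight: 2]: Rejected (shape is hexagon, weight = 2).

Rejected, Accepted, Rejected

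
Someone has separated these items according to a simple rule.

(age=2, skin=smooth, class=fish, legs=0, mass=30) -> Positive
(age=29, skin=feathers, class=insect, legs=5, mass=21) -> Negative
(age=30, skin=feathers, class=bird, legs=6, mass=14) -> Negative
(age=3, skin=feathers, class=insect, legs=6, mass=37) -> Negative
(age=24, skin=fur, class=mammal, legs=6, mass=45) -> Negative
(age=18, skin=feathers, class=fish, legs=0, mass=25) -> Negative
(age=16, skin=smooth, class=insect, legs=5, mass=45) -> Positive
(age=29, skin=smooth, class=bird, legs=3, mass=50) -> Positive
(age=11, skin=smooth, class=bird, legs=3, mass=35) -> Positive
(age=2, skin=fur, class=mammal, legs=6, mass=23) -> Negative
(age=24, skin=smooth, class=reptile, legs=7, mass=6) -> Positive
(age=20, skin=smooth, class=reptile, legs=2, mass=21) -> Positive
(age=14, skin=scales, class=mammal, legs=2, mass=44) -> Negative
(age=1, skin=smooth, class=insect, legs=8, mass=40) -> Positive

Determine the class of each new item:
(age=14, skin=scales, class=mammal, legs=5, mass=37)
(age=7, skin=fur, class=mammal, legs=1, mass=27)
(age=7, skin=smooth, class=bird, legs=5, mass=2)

Negative, Negative, Positive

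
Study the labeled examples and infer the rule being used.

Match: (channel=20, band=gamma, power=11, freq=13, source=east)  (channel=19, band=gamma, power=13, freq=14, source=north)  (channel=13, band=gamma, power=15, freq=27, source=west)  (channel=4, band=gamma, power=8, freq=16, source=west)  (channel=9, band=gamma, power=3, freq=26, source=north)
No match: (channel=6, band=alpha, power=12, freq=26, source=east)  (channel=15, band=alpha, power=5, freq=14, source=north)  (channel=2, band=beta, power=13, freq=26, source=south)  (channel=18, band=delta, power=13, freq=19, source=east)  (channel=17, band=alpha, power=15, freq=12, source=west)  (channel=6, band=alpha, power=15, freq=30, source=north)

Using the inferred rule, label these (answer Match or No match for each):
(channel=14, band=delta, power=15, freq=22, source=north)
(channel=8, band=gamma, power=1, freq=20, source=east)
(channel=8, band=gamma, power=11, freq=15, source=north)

No match, Match, Match

The simplest hypothesis consistent with all the labels is: band is gamma.
(channel=14, band=delta, power=15, freq=22, source=north) — band is delta, hence No match.
(channel=8, band=gamma, power=1, freq=20, source=east) — band is gamma, hence Match.
(channel=8, band=gamma, power=11, freq=15, source=north) — band is gamma, hence Match.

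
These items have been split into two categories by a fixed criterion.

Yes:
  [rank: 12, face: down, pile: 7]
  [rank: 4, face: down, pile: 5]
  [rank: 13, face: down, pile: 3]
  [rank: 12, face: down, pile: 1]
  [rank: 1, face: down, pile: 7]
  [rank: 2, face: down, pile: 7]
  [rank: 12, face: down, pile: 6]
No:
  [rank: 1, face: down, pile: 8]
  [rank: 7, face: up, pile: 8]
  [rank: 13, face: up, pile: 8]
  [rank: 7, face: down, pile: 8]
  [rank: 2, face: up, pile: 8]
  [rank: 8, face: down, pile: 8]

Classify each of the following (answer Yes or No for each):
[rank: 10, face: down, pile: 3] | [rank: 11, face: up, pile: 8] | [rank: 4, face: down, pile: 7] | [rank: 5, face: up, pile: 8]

Rule: pile ≤ 7. This holds for each 'Yes' example and fails for each 'No' one.
Yes: [rank: 10, face: down, pile: 3], since pile = 3.
No: [rank: 11, face: up, pile: 8], since pile = 8.
Yes: [rank: 4, face: down, pile: 7], since pile = 7.
No: [rank: 5, face: up, pile: 8], since pile = 8.

Yes, No, Yes, No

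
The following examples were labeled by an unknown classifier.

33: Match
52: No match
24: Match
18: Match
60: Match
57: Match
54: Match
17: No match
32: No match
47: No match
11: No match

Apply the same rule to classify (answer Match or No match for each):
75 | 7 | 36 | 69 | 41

One predicate separates the groups cleanly: multiple of 3.

Match, No match, Match, Match, No match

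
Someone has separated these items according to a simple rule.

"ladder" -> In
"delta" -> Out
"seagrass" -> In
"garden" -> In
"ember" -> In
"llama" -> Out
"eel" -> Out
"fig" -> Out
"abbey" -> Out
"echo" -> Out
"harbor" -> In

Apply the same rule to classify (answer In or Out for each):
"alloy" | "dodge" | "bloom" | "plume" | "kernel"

Out, Out, Out, Out, In

Checking candidate rules against both groups, what survives is: contains 'r'.
"alloy": Out (no 'r').
"dodge": Out (no 'r').
"bloom": Out (no 'r').
"plume": Out (no 'r').
"kernel": In (has 'r').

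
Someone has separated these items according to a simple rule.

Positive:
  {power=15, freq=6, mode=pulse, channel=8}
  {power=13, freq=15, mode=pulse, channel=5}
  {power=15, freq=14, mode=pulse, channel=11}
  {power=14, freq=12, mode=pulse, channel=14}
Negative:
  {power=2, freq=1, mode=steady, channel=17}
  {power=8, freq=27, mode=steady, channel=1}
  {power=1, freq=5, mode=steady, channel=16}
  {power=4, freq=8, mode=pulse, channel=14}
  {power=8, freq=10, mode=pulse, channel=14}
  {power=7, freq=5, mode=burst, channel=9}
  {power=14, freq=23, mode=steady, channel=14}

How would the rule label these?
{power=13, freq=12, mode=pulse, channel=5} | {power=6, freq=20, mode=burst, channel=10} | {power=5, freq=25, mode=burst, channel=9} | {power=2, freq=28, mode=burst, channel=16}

Positive, Negative, Negative, Negative

Every 'Positive' example satisfies: mode is pulse AND power ≥ 13. None of the 'Negative' examples do.
{power=13, freq=12, mode=pulse, channel=5} → mode is pulse, power = 13 → Positive. {power=6, freq=20, mode=burst, channel=10} → mode is burst, power = 6 → Negative. {power=5, freq=25, mode=burst, channel=9} → mode is burst, power = 5 → Negative. {power=2, freq=28, mode=burst, channel=16} → mode is burst, power = 2 → Negative.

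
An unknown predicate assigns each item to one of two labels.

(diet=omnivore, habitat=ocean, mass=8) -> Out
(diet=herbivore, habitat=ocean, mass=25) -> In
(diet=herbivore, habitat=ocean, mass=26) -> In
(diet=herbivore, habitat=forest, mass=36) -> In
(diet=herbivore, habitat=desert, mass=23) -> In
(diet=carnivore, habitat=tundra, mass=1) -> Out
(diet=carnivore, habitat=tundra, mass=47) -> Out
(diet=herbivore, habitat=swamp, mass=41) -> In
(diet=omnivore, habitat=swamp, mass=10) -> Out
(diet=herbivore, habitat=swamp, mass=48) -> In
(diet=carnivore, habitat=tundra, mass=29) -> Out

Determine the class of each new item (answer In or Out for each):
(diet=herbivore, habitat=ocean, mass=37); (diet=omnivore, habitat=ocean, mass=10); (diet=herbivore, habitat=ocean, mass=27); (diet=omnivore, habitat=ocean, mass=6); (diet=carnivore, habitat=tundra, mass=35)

In, Out, In, Out, Out

A rule that fits every label: diet is herbivore — true of each 'In' example, false of each 'Out' one.
(diet=herbivore, habitat=ocean, mass=37) — diet is herbivore, hence In.
(diet=omnivore, habitat=ocean, mass=10) — diet is omnivore, hence Out.
(diet=herbivore, habitat=ocean, mass=27) — diet is herbivore, hence In.
(diet=omnivore, habitat=ocean, mass=6) — diet is omnivore, hence Out.
(diet=carnivore, habitat=tundra, mass=35) — diet is carnivore, hence Out.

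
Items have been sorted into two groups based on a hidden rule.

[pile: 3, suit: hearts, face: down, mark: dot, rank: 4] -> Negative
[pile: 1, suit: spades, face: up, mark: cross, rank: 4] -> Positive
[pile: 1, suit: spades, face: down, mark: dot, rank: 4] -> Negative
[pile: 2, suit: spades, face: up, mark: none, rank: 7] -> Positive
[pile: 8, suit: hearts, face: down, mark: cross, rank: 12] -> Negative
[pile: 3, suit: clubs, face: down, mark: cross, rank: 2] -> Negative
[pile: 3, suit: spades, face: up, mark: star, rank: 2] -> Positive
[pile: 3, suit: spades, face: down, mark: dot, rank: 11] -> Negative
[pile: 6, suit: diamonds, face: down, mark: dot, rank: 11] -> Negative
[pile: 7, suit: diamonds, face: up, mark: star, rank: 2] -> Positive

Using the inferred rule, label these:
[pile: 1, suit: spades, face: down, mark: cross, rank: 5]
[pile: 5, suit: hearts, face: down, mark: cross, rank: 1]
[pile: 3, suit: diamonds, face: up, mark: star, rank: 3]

Every 'Positive' example satisfies: face is up. None of the 'Negative' examples do.
[pile: 1, suit: spades, face: down, mark: cross, rank: 5]: Negative (face is down). [pile: 5, suit: hearts, face: down, mark: cross, rank: 1]: Negative (face is down). [pile: 3, suit: diamonds, face: up, mark: star, rank: 3]: Positive (face is up).

Negative, Negative, Positive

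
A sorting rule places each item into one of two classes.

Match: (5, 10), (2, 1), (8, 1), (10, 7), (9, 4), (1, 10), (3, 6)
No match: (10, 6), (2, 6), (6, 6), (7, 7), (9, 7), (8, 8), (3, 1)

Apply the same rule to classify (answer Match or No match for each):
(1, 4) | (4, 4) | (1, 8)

Match, No match, Match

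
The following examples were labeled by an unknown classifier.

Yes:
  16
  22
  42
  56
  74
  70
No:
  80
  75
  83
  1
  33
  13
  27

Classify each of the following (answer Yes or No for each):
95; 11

The pattern is that an item is 'Yes' exactly when: even AND at most 74.
No: 95, since 95 is odd, 95 > 74.
No: 11, since 11 is odd, 11 ≤ 74.

No, No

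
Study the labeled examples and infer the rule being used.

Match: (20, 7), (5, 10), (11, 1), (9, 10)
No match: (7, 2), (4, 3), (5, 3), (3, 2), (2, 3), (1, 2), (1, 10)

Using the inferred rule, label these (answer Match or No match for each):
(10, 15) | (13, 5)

Match, Match

One predicate separates the groups cleanly: sum ≥ 12.
(10, 15): 10+15 = 25 — checks out, so Match.
(13, 5): 13+5 = 18 — checks out, so Match.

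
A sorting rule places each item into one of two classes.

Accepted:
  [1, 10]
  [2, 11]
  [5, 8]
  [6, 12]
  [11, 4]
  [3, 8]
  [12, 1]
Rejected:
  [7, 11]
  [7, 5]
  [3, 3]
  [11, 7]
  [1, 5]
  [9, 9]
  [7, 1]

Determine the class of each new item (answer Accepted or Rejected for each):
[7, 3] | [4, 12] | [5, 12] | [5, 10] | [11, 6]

Rejected, Accepted, Accepted, Accepted, Accepted

The common property of the 'Accepted' items is: product is even. No 'Rejected' item has it.
[7, 3]: 7·3 = 21, does not pass → Rejected.
[4, 12]: 4·12 = 48, qualifies → Accepted.
[5, 12]: 5·12 = 60, qualifies → Accepted.
[5, 10]: 5·10 = 50, qualifies → Accepted.
[11, 6]: 11·6 = 66, qualifies → Accepted.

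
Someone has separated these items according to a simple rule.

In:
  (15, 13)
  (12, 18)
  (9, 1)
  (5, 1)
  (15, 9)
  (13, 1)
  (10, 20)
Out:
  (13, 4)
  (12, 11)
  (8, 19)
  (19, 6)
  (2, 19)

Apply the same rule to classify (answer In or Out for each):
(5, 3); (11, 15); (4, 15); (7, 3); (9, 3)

In, In, Out, In, In

All 'In' examples share one property — sum is even — and every 'Out' example lacks it.
(5, 3): In (5+3 = 8). (11, 15): In (11+15 = 26). (4, 15): Out (4+15 = 19). (7, 3): In (7+3 = 10). (9, 3): In (9+3 = 12).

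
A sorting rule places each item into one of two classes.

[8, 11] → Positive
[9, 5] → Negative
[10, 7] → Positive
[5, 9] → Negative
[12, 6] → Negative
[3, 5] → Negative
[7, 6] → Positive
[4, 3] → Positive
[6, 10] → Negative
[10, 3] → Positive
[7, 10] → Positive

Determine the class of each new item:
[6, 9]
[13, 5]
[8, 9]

The distinguishing property — sum is odd — holds for all the 'Positive' cases and none of the 'Negative' cases.
Positive: [6, 9], since 6+9 = 15. Negative: [13, 5], since 13+5 = 18. Positive: [8, 9], since 8+9 = 17.

Positive, Negative, Positive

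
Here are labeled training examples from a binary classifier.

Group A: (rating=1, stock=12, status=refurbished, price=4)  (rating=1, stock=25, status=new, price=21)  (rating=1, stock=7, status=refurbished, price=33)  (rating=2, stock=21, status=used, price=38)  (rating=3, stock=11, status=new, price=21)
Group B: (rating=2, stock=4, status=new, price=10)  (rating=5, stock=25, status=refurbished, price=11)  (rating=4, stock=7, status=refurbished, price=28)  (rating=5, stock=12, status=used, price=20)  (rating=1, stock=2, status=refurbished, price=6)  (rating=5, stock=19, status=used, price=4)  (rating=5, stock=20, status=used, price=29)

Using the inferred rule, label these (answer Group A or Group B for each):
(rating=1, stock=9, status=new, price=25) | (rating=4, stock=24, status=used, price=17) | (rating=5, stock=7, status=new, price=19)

The simplest hypothesis consistent with all the labels is: stock ≥ 7 AND rating ≤ 3.

Group A, Group B, Group B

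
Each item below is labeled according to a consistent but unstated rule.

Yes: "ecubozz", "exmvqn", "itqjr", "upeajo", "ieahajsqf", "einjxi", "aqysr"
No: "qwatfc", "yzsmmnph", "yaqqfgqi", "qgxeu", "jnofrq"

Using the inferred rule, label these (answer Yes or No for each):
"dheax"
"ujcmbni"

No, Yes

The simplest hypothesis consistent with all the labels is: starts with a vowel.
"dheax" → starts with 'd' → No.
"ujcmbni" → starts with 'u' → Yes.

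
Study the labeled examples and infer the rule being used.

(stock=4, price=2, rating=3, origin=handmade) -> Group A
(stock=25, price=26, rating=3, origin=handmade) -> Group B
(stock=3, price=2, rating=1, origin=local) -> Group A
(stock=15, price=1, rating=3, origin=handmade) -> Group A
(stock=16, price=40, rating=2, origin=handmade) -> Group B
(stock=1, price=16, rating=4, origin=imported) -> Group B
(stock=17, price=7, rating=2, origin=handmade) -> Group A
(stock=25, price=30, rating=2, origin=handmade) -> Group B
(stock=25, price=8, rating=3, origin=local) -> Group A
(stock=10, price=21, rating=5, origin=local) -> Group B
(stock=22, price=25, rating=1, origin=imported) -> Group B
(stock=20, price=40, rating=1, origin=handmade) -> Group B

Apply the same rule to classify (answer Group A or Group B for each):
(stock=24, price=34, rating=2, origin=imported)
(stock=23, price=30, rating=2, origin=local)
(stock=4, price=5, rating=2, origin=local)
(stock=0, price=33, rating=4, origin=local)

Group B, Group B, Group A, Group B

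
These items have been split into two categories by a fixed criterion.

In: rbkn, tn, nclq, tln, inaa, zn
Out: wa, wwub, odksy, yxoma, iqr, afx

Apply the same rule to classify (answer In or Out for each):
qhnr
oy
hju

In, Out, Out

All 'In' examples share one property — contains 'n' — and every 'Out' example lacks it.
qhnr: In (has 'n'). oy: Out (no 'n'). hju: Out (no 'n').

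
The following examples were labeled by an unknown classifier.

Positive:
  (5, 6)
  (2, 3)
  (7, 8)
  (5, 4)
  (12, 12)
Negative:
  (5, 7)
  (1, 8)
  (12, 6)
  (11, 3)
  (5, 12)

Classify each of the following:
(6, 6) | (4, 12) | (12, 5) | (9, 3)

Positive, Negative, Negative, Negative

The classifier is using: |first − second| ≤ 1.
Positive: (6, 6), since |6−6| = 0.
Negative: (4, 12), since |4−12| = 8.
Negative: (12, 5), since |12−5| = 7.
Negative: (9, 3), since |9−3| = 6.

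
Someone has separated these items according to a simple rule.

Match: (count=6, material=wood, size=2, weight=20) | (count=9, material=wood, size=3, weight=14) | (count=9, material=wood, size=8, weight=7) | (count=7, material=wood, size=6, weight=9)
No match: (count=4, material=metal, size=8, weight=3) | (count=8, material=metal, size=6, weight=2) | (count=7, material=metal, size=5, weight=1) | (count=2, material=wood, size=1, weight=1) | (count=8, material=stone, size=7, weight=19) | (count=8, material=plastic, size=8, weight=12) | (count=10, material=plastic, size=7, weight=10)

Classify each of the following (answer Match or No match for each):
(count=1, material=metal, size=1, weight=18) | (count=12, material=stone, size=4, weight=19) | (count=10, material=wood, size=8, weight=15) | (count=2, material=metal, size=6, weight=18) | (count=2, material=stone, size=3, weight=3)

'Match' ⟺ material is wood AND size ≥ 2.
(count=1, material=metal, size=1, weight=18) — material is metal, size = 1, hence No match.
(count=12, material=stone, size=4, weight=19) — material is stone, size = 4, hence No match.
(count=10, material=wood, size=8, weight=15) — material is wood, size = 8, hence Match.
(count=2, material=metal, size=6, weight=18) — material is metal, size = 6, hence No match.
(count=2, material=stone, size=3, weight=3) — material is stone, size = 3, hence No match.

No match, No match, Match, No match, No match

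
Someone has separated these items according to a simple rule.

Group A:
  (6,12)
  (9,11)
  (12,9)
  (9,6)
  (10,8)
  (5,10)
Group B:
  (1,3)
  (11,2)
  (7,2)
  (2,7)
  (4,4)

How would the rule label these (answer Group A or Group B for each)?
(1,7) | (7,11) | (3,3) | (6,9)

A rule that fits every label: sum ≥ 15 — true of each 'Group A' example, false of each 'Group B' one.
Group B: (1,7), since 1+7 = 8.
Group A: (7,11), since 7+11 = 18.
Group B: (3,3), since 3+3 = 6.
Group A: (6,9), since 6+9 = 15.

Group B, Group A, Group B, Group A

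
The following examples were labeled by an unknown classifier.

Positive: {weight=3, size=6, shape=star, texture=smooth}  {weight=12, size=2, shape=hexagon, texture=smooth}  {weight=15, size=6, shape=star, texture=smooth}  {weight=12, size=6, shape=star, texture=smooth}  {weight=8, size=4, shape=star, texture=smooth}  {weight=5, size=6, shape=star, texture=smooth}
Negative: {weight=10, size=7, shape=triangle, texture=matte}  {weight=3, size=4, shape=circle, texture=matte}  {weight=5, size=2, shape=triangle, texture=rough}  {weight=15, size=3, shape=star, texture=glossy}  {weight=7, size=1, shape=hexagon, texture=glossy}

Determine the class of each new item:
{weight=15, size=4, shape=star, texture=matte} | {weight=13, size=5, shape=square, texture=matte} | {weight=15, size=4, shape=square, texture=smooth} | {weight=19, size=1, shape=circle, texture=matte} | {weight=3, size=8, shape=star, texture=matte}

Negative, Negative, Positive, Negative, Negative

One predicate separates the groups cleanly: texture is smooth.
{weight=15, size=4, shape=star, texture=matte} — texture is matte, hence Negative.
{weight=13, size=5, shape=square, texture=matte} — texture is matte, hence Negative.
{weight=15, size=4, shape=square, texture=smooth} — texture is smooth, hence Positive.
{weight=19, size=1, shape=circle, texture=matte} — texture is matte, hence Negative.
{weight=3, size=8, shape=star, texture=matte} — texture is matte, hence Negative.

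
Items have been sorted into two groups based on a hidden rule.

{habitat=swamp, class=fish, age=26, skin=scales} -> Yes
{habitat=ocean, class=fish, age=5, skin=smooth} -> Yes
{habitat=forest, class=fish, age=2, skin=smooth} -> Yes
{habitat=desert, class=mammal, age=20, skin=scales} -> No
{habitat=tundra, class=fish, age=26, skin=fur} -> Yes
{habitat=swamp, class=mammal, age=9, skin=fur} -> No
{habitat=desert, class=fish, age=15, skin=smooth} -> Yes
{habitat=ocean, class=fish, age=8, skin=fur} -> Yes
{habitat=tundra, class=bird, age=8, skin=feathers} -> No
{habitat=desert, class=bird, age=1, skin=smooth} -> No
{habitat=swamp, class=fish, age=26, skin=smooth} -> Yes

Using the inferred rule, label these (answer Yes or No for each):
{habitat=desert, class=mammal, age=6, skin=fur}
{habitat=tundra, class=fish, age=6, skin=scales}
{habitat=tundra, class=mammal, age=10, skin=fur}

No, Yes, No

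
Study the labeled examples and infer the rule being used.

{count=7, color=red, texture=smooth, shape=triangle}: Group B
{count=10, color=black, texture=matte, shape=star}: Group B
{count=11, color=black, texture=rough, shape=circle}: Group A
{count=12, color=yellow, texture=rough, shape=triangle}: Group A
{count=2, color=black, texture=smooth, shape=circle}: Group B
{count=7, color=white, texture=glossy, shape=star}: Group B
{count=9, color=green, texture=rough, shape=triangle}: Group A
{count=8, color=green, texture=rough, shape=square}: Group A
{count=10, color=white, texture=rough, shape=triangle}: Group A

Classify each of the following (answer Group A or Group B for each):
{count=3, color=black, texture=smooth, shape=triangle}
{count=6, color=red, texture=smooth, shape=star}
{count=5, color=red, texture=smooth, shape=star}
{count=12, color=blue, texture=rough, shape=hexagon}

Group B, Group B, Group B, Group A

The pattern is that an item is 'Group A' exactly when: texture is rough.
{count=3, color=black, texture=smooth, shape=triangle}: Group B (texture is smooth).
{count=6, color=red, texture=smooth, shape=star}: Group B (texture is smooth).
{count=5, color=red, texture=smooth, shape=star}: Group B (texture is smooth).
{count=12, color=blue, texture=rough, shape=hexagon}: Group A (texture is rough).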